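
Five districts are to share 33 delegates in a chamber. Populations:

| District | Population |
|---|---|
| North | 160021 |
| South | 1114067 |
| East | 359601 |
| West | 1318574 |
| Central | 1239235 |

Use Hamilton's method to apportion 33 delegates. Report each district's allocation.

North: 1, South: 9, East: 3, West: 10, Central: 10

The standard divisor is 4191498/33 ≈ 127015.091.
Standard quotas: North 1.2599, South 8.7711, East 2.8312, West 10.3812, Central 9.7566.
Lower quotas: North 1, South 8, East 2, West 10, Central 9 (sum 30, leaving 3 seats).
Remainders in descending order: East 0.8312, South 0.7711, Central 0.7566, West 0.3812, North 0.2599.
Largest remainders: East, South, Central receive the extra seats.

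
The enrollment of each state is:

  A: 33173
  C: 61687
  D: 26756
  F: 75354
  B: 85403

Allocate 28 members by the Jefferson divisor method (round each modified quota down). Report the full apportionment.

A: 3, C: 6, D: 2, F: 8, B: 9

Standard divisor 282373/28 ≈ 10084.75; standard quotas: A 3.289, C 6.117, D 2.653, F 7.472, B 8.469.
Rounding down gives 3, 6, 2, 7, 8 = 26 seats, so the divisor must be adjusted.
With modified divisor 9200: modified quotas A 3.606, C 6.705, D 2.908, F 8.191, B 9.283.
Rounding down: A 3, C 6, D 2, F 8, B 9 (total 28).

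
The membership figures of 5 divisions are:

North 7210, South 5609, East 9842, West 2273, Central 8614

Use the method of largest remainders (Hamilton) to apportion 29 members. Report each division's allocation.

North=6; South=5; East=9; West=2; Central=7

Standard divisor: 33548 ÷ 29 ≈ 1156.828.
Standard quotas: North 6.2326, South 4.8486, East 8.5078, West 1.9649, Central 7.4462.
Lower quotas: North 6, South 4, East 8, West 1, Central 7 (sum 26, leaving 3 seats).
Remainders in descending order: West 0.9649, South 0.8486, East 0.5078, Central 0.4462, North 0.2326.
The surplus seats go to West, South, East.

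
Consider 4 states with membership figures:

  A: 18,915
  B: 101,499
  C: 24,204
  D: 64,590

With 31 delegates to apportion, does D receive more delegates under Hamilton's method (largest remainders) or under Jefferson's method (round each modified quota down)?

Hamilton: A 3, B 15, C 4, D 9.
Jefferson: A 2, B 16, C 3, D 10.
D gets 9 under Hamilton and 10 under Jefferson.

Jefferson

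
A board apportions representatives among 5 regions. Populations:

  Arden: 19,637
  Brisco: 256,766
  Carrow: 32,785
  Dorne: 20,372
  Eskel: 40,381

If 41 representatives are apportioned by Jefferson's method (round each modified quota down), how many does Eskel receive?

Standard divisor 369941/41 ≈ 9022.951; standard quotas: Arden 2.176, Brisco 28.457, Carrow 3.634, Dorne 2.258, Eskel 4.475.
Rounding down gives 2, 28, 3, 2, 4 = 39 seats, so the divisor must be adjusted.
With modified divisor 8400: modified quotas Arden 2.338, Brisco 30.567, Carrow 3.903, Dorne 2.425, Eskel 4.807.
Rounding down: Arden 2, Brisco 30, Carrow 3, Dorne 2, Eskel 4 (total 41).
Eskel receives 4.

4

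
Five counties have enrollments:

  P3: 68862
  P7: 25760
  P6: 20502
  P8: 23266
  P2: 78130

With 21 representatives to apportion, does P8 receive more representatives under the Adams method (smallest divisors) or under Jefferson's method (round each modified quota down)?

Adams

Adams: P3 6, P7 3, P6 2, P8 3, P2 7.
Jefferson: P3 7, P7 2, P6 2, P8 2, P2 8.
P8 gets 3 under Adams and 2 under Jefferson.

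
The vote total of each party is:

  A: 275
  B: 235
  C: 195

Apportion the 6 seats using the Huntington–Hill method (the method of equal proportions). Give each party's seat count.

A=2, B=2, C=2

With divisor 125: modified quotas A 2.200, B 1.880, C 1.560.
Geometric-mean thresholds: A √(2·3)=2.449, B √(1·2)=1.414, C √(1·2)=1.414.
Each quota rounded against its threshold gives A 2, B 2, C 2 (total 6).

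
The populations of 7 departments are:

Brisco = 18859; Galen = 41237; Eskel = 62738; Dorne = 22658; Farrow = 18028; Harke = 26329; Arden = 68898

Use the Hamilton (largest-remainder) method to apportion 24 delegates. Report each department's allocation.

The standard divisor is 258747/24 ≈ 10781.125.
Standard quotas: Brisco 1.7493, Galen 3.8249, Eskel 5.8192, Dorne 2.1016, Farrow 1.6722, Harke 2.4421, Arden 6.3906.
Lower quotas: Brisco 1, Galen 3, Eskel 5, Dorne 2, Farrow 1, Harke 2, Arden 6 (sum 20, leaving 4 seats).
Remainders in descending order: Galen 0.8249, Eskel 0.8192, Brisco 0.7493, Farrow 0.6722, Harke 0.4421, Arden 0.3906, Dorne 0.1016.
The surplus seats go to Galen, Eskel, Brisco, Farrow.

Brisco=2, Galen=4, Eskel=6, Dorne=2, Farrow=2, Harke=2, Arden=6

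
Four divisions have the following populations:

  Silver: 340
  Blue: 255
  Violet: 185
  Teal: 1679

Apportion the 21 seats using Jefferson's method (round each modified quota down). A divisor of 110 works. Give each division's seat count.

With modified divisor 110: modified quotas Silver 3.091, Blue 2.318, Violet 1.682, Teal 15.264.
Rounding down: Silver 3, Blue 2, Violet 1, Teal 15 (total 21).

Silver: 3, Blue: 2, Violet: 1, Teal: 15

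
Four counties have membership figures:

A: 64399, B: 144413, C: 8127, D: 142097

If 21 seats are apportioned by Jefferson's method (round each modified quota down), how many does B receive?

Standard divisor 359036/21 ≈ 17096.952; standard quotas: A 3.767, B 8.447, C 0.475, D 8.311.
Rounding down gives 3, 8, 0, 8 = 19 seats, so the divisor must be adjusted.
With modified divisor 15900: modified quotas A 4.050, B 9.083, C 0.511, D 8.937.
Rounding down: A 4, B 9, C 0, D 8 (total 21).
B receives 9.

9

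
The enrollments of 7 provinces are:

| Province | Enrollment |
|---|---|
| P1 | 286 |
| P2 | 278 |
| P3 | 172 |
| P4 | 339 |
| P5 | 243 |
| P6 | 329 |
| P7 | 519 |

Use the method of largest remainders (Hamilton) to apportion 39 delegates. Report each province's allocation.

P1 5, P2 5, P3 3, P4 6, P5 5, P6 6, P7 9

Total 2166; standard divisor 2166/39 ≈ 55.538.
Standard quotas: P1 5.150, P2 5.006, P3 3.097, P4 6.104, P5 4.375, P6 5.924, P7 9.345.
Lower quotas: P1 5, P2 5, P3 3, P4 6, P5 4, P6 5, P7 9 (sum 37, leaving 2 seats).
Remainders in descending order: P6 0.924, P5 0.375, P7 0.345, P1 0.150, P4 0.104, P3 0.097, P2 0.006.
The surplus seats go to P6, P5.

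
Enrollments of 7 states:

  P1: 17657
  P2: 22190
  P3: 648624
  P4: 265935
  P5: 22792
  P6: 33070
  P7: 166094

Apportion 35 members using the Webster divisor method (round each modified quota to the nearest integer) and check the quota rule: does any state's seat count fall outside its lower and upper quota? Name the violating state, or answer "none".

Standard quotas: P1 0.525, P2 0.660, P3 19.298, P4 7.912, P5 0.678, P6 0.984, P7 4.942.
Webster allocation: P1 1, P2 1, P3 18, P4 8, P5 1, P6 1, P7 5.
P3 has quota 19.298 (lower 19, upper 20) but receives 18 — outside the quota interval.

P3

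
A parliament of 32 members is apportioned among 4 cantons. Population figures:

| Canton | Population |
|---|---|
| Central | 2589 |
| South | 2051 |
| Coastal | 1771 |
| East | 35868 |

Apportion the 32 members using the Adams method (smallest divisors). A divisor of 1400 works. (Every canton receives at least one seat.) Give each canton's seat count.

With modified divisor 1400: modified quotas Central 1.849, South 1.465, Coastal 1.265, East 25.620.
Rounding up: Central 2, South 2, Coastal 2, East 26 (total 32).

Central: 2, South: 2, Coastal: 2, East: 26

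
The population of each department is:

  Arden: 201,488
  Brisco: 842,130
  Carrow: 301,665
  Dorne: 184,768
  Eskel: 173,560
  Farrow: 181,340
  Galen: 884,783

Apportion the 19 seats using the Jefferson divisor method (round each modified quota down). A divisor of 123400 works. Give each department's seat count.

Arden: 1, Brisco: 6, Carrow: 2, Dorne: 1, Eskel: 1, Farrow: 1, Galen: 7

With modified divisor 123400: modified quotas Arden 1.633, Brisco 6.824, Carrow 2.445, Dorne 1.497, Eskel 1.406, Farrow 1.470, Galen 7.170.
Rounding down: Arden 1, Brisco 6, Carrow 2, Dorne 1, Eskel 1, Farrow 1, Galen 7 (total 19).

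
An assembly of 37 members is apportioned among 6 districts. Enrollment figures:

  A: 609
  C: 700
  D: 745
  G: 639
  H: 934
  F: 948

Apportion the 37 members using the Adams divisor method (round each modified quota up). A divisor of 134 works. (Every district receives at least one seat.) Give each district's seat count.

With modified divisor 134: modified quotas A 4.545, C 5.224, D 5.560, G 4.769, H 6.970, F 7.075.
Rounding up: A 5, C 6, D 6, G 5, H 7, F 8 (total 37).

A=5, C=6, D=6, G=5, H=7, F=8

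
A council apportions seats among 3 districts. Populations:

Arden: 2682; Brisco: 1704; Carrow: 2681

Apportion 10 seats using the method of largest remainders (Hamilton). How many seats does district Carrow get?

4

Standard divisor: 7067 ÷ 10 ≈ 706.7.
Standard quotas: Arden 3.795, Brisco 2.411, Carrow 3.794.
Lower quotas: Arden 3, Brisco 2, Carrow 3 (sum 8, leaving 2 seats).
Remainders in descending order: Arden 0.795, Carrow 0.794, Brisco 0.411.
Largest remainders: Arden, Carrow receive the extra seats.
Carrow receives 4.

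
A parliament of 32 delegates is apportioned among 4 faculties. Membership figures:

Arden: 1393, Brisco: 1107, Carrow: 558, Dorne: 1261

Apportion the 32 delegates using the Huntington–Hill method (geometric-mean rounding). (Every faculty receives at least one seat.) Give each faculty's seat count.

Arden=10, Brisco=8, Carrow=4, Dorne=10

With divisor 132.9: modified quotas Arden 10.482, Brisco 8.330, Carrow 4.199, Dorne 9.488.
Geometric-mean thresholds: Arden √(10·11)=10.488, Brisco √(8·9)=8.485, Carrow √(4·5)=4.472, Dorne √(9·10)=9.487.
Each quota rounded against its threshold gives Arden 10, Brisco 8, Carrow 4, Dorne 10 (total 32).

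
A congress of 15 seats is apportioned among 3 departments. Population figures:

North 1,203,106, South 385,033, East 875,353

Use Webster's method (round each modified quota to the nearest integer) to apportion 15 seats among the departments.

Standard divisor 2463492/15 ≈ 164232.8; standard quotas: North 7.326, South 2.344, East 5.330.
Rounding to the nearest integer gives 7, 2, 5 = 14 seats, so the divisor must be adjusted.
With modified divisor 159800: modified quotas North 7.529, South 2.409, East 5.478.
Rounding to the nearest integer: North 8, South 2, East 5 (total 15).

North=8; South=2; East=5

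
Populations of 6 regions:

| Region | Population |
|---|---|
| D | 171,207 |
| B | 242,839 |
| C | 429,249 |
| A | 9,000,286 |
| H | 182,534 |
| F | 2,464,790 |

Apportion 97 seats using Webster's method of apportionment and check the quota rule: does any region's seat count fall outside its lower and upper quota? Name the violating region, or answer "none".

A

Standard quotas: D 1.330, B 1.886, C 3.333, A 69.893, H 1.417, F 19.141.
Webster allocation: D 1, B 2, C 3, A 71, H 1, F 19.
A has quota 69.893 (lower 69, upper 70) but receives 71 — outside the quota interval.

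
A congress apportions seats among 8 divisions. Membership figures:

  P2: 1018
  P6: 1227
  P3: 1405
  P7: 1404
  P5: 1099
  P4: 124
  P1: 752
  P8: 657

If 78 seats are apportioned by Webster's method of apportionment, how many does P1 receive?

8

Standard divisor 7686/78 ≈ 98.538; standard quotas: P2 10.331, P6 12.452, P3 14.258, P7 14.248, P5 11.153, P4 1.258, P1 7.632, P8 6.667.
Rounding to the nearest integer gives 10, 12, 14, 14, 11, 1, 8, 7 = 77 seats, so the divisor must be adjusted.
With modified divisor 98: modified quotas P2 10.388, P6 12.520, P3 14.337, P7 14.327, P5 11.214, P4 1.265, P1 7.673, P8 6.704.
Rounding to the nearest integer: P2 10, P6 13, P3 14, P7 14, P5 11, P4 1, P1 8, P8 7 (total 78).
P1 receives 8.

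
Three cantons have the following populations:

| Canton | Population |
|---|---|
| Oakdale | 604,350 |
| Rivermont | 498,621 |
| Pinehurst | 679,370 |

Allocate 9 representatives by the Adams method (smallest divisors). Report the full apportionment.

Standard divisor 1782341/9 ≈ 198037.889; standard quotas: Oakdale 3.052, Rivermont 2.518, Pinehurst 3.431.
Rounding up gives 4, 3, 4 = 11 seats, so the divisor must be adjusted.
With modified divisor 237900: modified quotas Oakdale 2.540, Rivermont 2.096, Pinehurst 2.856.
Rounding up: Oakdale 3, Rivermont 3, Pinehurst 3 (total 9).

Oakdale 3, Rivermont 3, Pinehurst 3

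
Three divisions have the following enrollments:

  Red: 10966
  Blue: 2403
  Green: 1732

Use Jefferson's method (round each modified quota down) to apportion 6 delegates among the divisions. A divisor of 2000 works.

With modified divisor 2000: modified quotas Red 5.483, Blue 1.202, Green 0.866.
Rounding down: Red 5, Blue 1, Green 0 (total 6).

Red 5, Blue 1, Green 0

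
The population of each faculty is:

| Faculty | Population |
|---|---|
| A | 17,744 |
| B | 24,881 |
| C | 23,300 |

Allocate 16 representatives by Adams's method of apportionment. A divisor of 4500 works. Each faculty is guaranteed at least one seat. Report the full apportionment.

A 4, B 6, C 6

With modified divisor 4500: modified quotas A 3.943, B 5.529, C 5.178.
Rounding up: A 4, B 6, C 6 (total 16).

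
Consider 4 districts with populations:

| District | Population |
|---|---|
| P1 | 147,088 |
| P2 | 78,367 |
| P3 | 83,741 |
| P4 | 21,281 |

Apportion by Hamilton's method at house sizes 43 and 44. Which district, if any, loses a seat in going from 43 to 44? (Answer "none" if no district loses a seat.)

At 43 seats: P1 19, P2 10, P3 11, P4 3.
At 44 seats: P1 20, P2 10, P3 11, P4 3.
No district's allocation decreased.

none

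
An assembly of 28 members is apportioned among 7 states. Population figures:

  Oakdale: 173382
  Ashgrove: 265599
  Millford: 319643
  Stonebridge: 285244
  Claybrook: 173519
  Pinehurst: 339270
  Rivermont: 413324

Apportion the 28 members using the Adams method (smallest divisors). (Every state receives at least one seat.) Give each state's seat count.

Oakdale: 3, Ashgrove: 4, Millford: 4, Stonebridge: 4, Claybrook: 3, Pinehurst: 5, Rivermont: 5

Standard divisor 1969981/28 ≈ 70356.464; standard quotas: Oakdale 2.464, Ashgrove 3.775, Millford 4.543, Stonebridge 4.054, Claybrook 2.466, Pinehurst 4.822, Rivermont 5.875.
Rounding up gives 3, 4, 5, 5, 3, 5, 6 = 31 seats, so the divisor must be adjusted.
With modified divisor 83700: modified quotas Oakdale 2.071, Ashgrove 3.173, Millford 3.819, Stonebridge 3.408, Claybrook 2.073, Pinehurst 4.053, Rivermont 4.938.
Rounding up: Oakdale 3, Ashgrove 4, Millford 4, Stonebridge 4, Claybrook 3, Pinehurst 5, Rivermont 5 (total 28).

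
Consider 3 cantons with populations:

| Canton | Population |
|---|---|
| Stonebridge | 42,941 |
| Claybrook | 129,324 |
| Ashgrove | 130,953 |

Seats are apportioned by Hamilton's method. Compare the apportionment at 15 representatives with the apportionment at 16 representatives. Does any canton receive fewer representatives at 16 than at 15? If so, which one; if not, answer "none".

At 15 seats: Stonebridge 2, Claybrook 6, Ashgrove 7.
At 16 seats: Stonebridge 2, Claybrook 7, Ashgrove 7.
No canton's allocation decreased.

none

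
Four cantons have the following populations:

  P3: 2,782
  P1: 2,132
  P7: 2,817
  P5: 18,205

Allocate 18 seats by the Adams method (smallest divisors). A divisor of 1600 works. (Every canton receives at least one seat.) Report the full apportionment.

With modified divisor 1600: modified quotas P3 1.739, P1 1.333, P7 1.761, P5 11.378.
Rounding up: P3 2, P1 2, P7 2, P5 12 (total 18).

P3 2, P1 2, P7 2, P5 12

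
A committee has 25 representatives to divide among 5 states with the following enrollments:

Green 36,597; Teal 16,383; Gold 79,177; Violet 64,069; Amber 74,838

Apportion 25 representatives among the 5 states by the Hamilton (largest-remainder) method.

Standard divisor: 271064 ÷ 25 ≈ 10842.56.
Standard quotas: Green 3.3753, Teal 1.5110, Gold 7.3024, Violet 5.9090, Amber 6.9022.
Lower quotas: Green 3, Teal 1, Gold 7, Violet 5, Amber 6 (sum 22, leaving 3 seats).
Remainders in descending order: Violet 0.9090, Amber 0.9022, Teal 0.5110, Green 0.3753, Gold 0.3024.
The surplus seats go to Violet, Amber, Teal.

Green 3, Teal 2, Gold 7, Violet 6, Amber 7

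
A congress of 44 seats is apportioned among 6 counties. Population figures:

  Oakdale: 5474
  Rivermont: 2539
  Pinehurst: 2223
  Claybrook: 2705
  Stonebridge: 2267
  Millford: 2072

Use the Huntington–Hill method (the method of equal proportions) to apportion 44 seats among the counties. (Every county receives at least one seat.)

Oakdale=14, Rivermont=6, Pinehurst=6, Claybrook=7, Stonebridge=6, Millford=5

With divisor 399: modified quotas Oakdale 13.719, Rivermont 6.363, Pinehurst 5.571, Claybrook 6.779, Stonebridge 5.682, Millford 5.193.
Geometric-mean thresholds: Oakdale √(13·14)=13.491, Rivermont √(6·7)=6.481, Pinehurst √(5·6)=5.477, Claybrook √(6·7)=6.481, Stonebridge √(5·6)=5.477, Millford √(5·6)=5.477.
Each quota rounded against its threshold gives Oakdale 14, Rivermont 6, Pinehurst 6, Claybrook 7, Stonebridge 6, Millford 5 (total 44).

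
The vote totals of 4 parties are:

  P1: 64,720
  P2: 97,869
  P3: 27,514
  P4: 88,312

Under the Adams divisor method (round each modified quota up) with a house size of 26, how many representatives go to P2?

Standard divisor 278415/26 ≈ 10708.269; standard quotas: P1 6.044, P2 9.140, P3 2.569, P4 8.247.
Rounding up gives 7, 10, 3, 9 = 29 seats, so the divisor must be adjusted.
With modified divisor 11600: modified quotas P1 5.579, P2 8.437, P3 2.372, P4 7.613.
Rounding up: P1 6, P2 9, P3 3, P4 8 (total 26).
P2 receives 9.

9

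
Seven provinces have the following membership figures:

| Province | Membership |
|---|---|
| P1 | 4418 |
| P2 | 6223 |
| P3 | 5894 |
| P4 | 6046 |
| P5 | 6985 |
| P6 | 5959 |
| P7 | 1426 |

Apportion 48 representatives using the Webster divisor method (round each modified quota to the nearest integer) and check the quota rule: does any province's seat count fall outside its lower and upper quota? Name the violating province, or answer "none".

Standard quotas: P1 5.739, P2 8.084, P3 7.656, P4 7.854, P5 9.074, P6 7.741, P7 1.852.
Webster allocation: P1 6, P2 8, P3 7, P4 8, P5 9, P6 8, P7 2.
Every allocation lies between the lower and upper quota.

none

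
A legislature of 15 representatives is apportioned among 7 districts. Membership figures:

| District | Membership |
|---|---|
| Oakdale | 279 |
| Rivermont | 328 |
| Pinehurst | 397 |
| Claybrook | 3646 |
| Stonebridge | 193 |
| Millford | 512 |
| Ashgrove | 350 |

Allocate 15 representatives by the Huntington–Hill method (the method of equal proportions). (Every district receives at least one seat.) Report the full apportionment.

With divisor 407: modified quotas Oakdale 0.686, Rivermont 0.806, Pinehurst 0.975, Claybrook 8.958, Stonebridge 0.474, Millford 1.258, Ashgrove 0.860.
Geometric-mean thresholds: Oakdale (min 1), Rivermont (min 1), Pinehurst (min 1), Claybrook √(8·9)=8.485, Stonebridge (min 1), Millford √(1·2)=1.414, Ashgrove (min 1).
Each quota rounded against its threshold gives Oakdale 1, Rivermont 1, Pinehurst 1, Claybrook 9, Stonebridge 1, Millford 1, Ashgrove 1 (total 15).

Oakdale: 1, Rivermont: 1, Pinehurst: 1, Claybrook: 9, Stonebridge: 1, Millford: 1, Ashgrove: 1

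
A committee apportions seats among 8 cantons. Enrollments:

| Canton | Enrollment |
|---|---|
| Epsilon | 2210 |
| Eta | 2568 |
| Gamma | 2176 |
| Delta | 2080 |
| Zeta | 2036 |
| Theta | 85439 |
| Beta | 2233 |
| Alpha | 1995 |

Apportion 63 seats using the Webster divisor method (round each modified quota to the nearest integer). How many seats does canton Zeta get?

Standard divisor 100737/63 ≈ 1599; standard quotas: Epsilon 1.382, Eta 1.606, Gamma 1.361, Delta 1.301, Zeta 1.273, Theta 53.433, Beta 1.396, Alpha 1.248.
Rounding to the nearest integer gives 1, 2, 1, 1, 1, 53, 1, 1 = 61 seats, so the divisor must be adjusted.
With modified divisor 1550: modified quotas Epsilon 1.426, Eta 1.657, Gamma 1.404, Delta 1.342, Zeta 1.314, Theta 55.122, Beta 1.441, Alpha 1.287.
Rounding to the nearest integer: Epsilon 1, Eta 2, Gamma 1, Delta 1, Zeta 1, Theta 55, Beta 1, Alpha 1 (total 63).
Zeta receives 1.

1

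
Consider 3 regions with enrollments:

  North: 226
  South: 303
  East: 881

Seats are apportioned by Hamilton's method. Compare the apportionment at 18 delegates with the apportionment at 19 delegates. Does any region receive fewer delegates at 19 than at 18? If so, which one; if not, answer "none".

At 18 seats: North 3, South 4, East 11.
At 19 seats: North 3, South 4, East 12.
No region's allocation decreased.

none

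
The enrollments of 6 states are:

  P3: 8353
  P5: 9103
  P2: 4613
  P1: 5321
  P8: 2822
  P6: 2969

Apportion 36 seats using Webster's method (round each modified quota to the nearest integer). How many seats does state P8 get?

Standard divisor 33181/36 ≈ 921.694; standard quotas: P3 9.063, P5 9.876, P2 5.005, P1 5.773, P8 3.062, P6 3.221.
Rounding to the nearest integer gives P3 9, P5 10, P2 5, P1 6, P8 3, P6 3 — total 36, matching the house size, so no adjustment is needed.
P8 receives 3.

3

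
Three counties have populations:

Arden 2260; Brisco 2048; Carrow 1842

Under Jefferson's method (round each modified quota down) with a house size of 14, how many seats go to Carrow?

Standard divisor 6150/14 ≈ 439.286; standard quotas: Arden 5.145, Brisco 4.662, Carrow 4.193.
Rounding down gives 5, 4, 4 = 13 seats, so the divisor must be adjusted.
With modified divisor 400: modified quotas Arden 5.650, Brisco 5.120, Carrow 4.605.
Rounding down: Arden 5, Brisco 5, Carrow 4 (total 14).
Carrow receives 4.

4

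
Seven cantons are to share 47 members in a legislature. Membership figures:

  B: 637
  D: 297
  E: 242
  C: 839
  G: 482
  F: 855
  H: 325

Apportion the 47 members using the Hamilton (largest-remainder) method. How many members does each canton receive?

The standard divisor is 3677/47 ≈ 78.234.
Standard quotas: B 8.142, D 3.796, E 3.093, C 10.724, G 6.161, F 10.929, H 4.154.
Lower quotas: B 8, D 3, E 3, C 10, G 6, F 10, H 4 (sum 44, leaving 3 seats).
Remainders in descending order: F 0.929, D 0.796, C 0.724, G 0.161, H 0.154, B 0.142, E 0.093.
Largest remainders: F, D, C receive the extra seats.

B: 8, D: 4, E: 3, C: 11, G: 6, F: 11, H: 4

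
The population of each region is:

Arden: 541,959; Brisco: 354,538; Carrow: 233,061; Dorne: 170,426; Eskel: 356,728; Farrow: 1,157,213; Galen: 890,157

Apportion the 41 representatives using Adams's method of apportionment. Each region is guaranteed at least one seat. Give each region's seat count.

Arden=6, Brisco=4, Carrow=3, Dorne=2, Eskel=4, Farrow=12, Galen=10

Standard divisor 3704082/41 ≈ 90343.463; standard quotas: Arden 5.999, Brisco 3.924, Carrow 2.580, Dorne 1.886, Eskel 3.949, Farrow 12.809, Galen 9.853.
Rounding up gives 6, 4, 3, 2, 4, 13, 10 = 42 seats, so the divisor must be adjusted.
With modified divisor 97700: modified quotas Arden 5.547, Brisco 3.629, Carrow 2.385, Dorne 1.744, Eskel 3.651, Farrow 11.845, Galen 9.111.
Rounding up: Arden 6, Brisco 4, Carrow 3, Dorne 2, Eskel 4, Farrow 12, Galen 10 (total 41).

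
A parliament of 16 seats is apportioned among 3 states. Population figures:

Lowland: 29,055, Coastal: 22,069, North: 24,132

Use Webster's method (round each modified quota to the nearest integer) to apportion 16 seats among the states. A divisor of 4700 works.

With modified divisor 4700: modified quotas Lowland 6.182, Coastal 4.696, North 5.134.
Rounding to the nearest integer: Lowland 6, Coastal 5, North 5 (total 16).

Lowland: 6; Coastal: 5; North: 5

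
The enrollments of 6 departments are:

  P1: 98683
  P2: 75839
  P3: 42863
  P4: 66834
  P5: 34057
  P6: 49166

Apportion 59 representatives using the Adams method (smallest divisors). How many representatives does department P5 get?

Standard divisor 367442/59 ≈ 6227.831; standard quotas: P1 15.845, P2 12.177, P3 6.882, P4 10.732, P5 5.469, P6 7.895.
Rounding up gives 16, 13, 7, 11, 6, 8 = 61 seats, so the divisor must be adjusted.
With modified divisor 6600: modified quotas P1 14.952, P2 11.491, P3 6.494, P4 10.126, P5 5.160, P6 7.449.
Rounding up: P1 15, P2 12, P3 7, P4 11, P5 6, P6 8 (total 59).
P5 receives 6.

6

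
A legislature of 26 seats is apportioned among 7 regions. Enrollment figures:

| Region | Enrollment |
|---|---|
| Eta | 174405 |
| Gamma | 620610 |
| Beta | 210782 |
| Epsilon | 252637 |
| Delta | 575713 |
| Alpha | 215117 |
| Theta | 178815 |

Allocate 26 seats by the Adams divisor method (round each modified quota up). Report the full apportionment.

Standard divisor 2228079/26 ≈ 85695.346; standard quotas: Eta 2.035, Gamma 7.242, Beta 2.460, Epsilon 2.948, Delta 6.718, Alpha 2.510, Theta 2.087.
Rounding up gives 3, 8, 3, 3, 7, 3, 3 = 30 seats, so the divisor must be adjusted.
With modified divisor 99700: modified quotas Eta 1.749, Gamma 6.225, Beta 2.114, Epsilon 2.534, Delta 5.774, Alpha 2.158, Theta 1.794.
Rounding up: Eta 2, Gamma 7, Beta 3, Epsilon 3, Delta 6, Alpha 3, Theta 2 (total 26).

Eta: 2, Gamma: 7, Beta: 3, Epsilon: 3, Delta: 6, Alpha: 3, Theta: 2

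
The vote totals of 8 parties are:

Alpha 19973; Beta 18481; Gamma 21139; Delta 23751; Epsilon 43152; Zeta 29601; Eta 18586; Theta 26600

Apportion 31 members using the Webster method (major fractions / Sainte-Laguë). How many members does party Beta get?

Standard divisor 201283/31 ≈ 6493; standard quotas: Alpha 3.076, Beta 2.846, Gamma 3.256, Delta 3.658, Epsilon 6.646, Zeta 4.559, Eta 2.862, Theta 4.097.
Rounding to the nearest integer gives 3, 3, 3, 4, 7, 5, 3, 4 = 32 seats, so the divisor must be adjusted.
With modified divisor 6610: modified quotas Alpha 3.022, Beta 2.796, Gamma 3.198, Delta 3.593, Epsilon 6.528, Zeta 4.478, Eta 2.812, Theta 4.024.
Rounding to the nearest integer: Alpha 3, Beta 3, Gamma 3, Delta 4, Epsilon 7, Zeta 4, Eta 3, Theta 4 (total 31).
Beta receives 3.

3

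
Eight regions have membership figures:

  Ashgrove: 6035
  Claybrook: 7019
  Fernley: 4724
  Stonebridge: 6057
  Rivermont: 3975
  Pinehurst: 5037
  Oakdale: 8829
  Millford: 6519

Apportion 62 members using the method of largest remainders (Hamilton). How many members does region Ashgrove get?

Total 48195; standard divisor 48195/62 ≈ 777.339.
Standard quotas: Ashgrove 7.7637, Claybrook 9.0295, Fernley 6.0771, Stonebridge 7.7920, Rivermont 5.1136, Pinehurst 6.4798, Oakdale 11.3580, Millford 8.3863.
Lower quotas: Ashgrove 7, Claybrook 9, Fernley 6, Stonebridge 7, Rivermont 5, Pinehurst 6, Oakdale 11, Millford 8 (sum 59, leaving 3 seats).
Remainders in descending order: Stonebridge 0.7920, Ashgrove 0.7637, Pinehurst 0.4798, Millford 0.3863, Oakdale 0.3580, Rivermont 0.1136, Fernley 0.0771, Claybrook 0.0295.
The surplus seats go to Stonebridge, Ashgrove, Pinehurst.
Ashgrove receives 8.

8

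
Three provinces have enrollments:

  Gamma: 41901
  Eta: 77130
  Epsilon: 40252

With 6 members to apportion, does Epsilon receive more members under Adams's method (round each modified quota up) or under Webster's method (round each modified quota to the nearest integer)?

Adams: Gamma 2, Eta 2, Epsilon 2.
Webster: Gamma 2, Eta 3, Epsilon 1.
Epsilon gets 2 under Adams and 1 under Webster.

Adams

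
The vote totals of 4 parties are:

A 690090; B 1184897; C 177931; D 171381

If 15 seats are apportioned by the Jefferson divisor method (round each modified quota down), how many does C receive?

1

Standard divisor 2224299/15 ≈ 148286.6; standard quotas: A 4.654, B 7.991, C 1.200, D 1.156.
Rounding down gives 4, 7, 1, 1 = 13 seats, so the divisor must be adjusted.
With modified divisor 134800: modified quotas A 5.119, B 8.790, C 1.320, D 1.271.
Rounding down: A 5, B 8, C 1, D 1 (total 15).
C receives 1.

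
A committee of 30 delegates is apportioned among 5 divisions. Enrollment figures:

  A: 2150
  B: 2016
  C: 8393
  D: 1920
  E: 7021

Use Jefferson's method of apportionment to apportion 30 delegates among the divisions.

A 3; B 3; C 12; D 2; E 10

Standard divisor 21500/30 ≈ 716.667; standard quotas: A 3.000, B 2.813, C 11.711, D 2.679, E 9.797.
Rounding down gives 3, 2, 11, 2, 9 = 27 seats, so the divisor must be adjusted.
With modified divisor 660: modified quotas A 3.258, B 3.055, C 12.717, D 2.909, E 10.638.
Rounding down: A 3, B 3, C 12, D 2, E 10 (total 30).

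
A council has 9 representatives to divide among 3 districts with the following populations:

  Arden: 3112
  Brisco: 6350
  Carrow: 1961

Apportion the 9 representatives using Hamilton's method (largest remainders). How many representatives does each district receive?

Arden: 2, Brisco: 5, Carrow: 2

The standard divisor is 11423/9 ≈ 1269.222.
Standard quotas: Arden 2.4519, Brisco 5.0031, Carrow 1.5450.
Lower quotas: Arden 2, Brisco 5, Carrow 1 (sum 8, leaving 1 seat).
Remainders in descending order: Carrow 0.5450, Arden 0.4519, Brisco 0.0031.
The surplus seat goes to Carrow.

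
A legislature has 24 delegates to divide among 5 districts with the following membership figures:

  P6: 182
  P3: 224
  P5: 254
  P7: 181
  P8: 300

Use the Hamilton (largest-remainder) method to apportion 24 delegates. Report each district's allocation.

P6 4; P3 5; P5 5; P7 4; P8 6

Total 1141; standard divisor 1141/24 ≈ 47.542.
Standard quotas: P6 3.828, P3 4.712, P5 5.343, P7 3.807, P8 6.310.
Lower quotas: P6 3, P3 4, P5 5, P7 3, P8 6 (sum 21, leaving 3 seats).
Remainders in descending order: P6 0.828, P7 0.807, P3 0.712, P5 0.343, P8 0.310.
The surplus seats go to P6, P7, P3.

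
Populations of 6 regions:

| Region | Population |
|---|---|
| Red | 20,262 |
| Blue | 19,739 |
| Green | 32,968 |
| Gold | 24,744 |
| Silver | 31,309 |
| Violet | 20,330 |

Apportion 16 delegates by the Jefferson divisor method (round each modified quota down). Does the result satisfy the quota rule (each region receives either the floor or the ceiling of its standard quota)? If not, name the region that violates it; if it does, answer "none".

none

Standard quotas: Red 2.171, Blue 2.115, Green 3.532, Gold 2.651, Silver 3.354, Violet 2.178.
Jefferson allocation: Red 2, Blue 2, Green 4, Gold 3, Silver 3, Violet 2.
Every allocation lies between the lower and upper quota.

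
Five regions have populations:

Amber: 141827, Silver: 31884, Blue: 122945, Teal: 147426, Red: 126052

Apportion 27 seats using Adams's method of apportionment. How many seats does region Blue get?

6

Standard divisor 570134/27 ≈ 21116.074; standard quotas: Amber 6.717, Silver 1.510, Blue 5.822, Teal 6.982, Red 5.969.
Rounding up gives 7, 2, 6, 7, 6 = 28 seats, so the divisor must be adjusted.
With modified divisor 24100: modified quotas Amber 5.885, Silver 1.323, Blue 5.101, Teal 6.117, Red 5.230.
Rounding up: Amber 6, Silver 2, Blue 6, Teal 7, Red 6 (total 27).
Blue receives 6.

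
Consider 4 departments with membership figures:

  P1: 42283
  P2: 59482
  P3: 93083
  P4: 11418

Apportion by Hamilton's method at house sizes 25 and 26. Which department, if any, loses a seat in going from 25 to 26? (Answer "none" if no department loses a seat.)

P4

At 25 seats: P1 5, P2 7, P3 11, P4 2.
At 26 seats: P1 5, P2 8, P3 12, P4 1.
P4 drops from 2 to 1.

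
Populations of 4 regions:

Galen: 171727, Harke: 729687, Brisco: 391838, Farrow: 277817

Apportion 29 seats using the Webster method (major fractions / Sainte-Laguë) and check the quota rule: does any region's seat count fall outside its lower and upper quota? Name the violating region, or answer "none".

none

Standard quotas: Galen 3.170, Harke 13.469, Brisco 7.233, Farrow 5.128.
Webster allocation: Galen 3, Harke 14, Brisco 7, Farrow 5.
Every allocation lies between the lower and upper quota.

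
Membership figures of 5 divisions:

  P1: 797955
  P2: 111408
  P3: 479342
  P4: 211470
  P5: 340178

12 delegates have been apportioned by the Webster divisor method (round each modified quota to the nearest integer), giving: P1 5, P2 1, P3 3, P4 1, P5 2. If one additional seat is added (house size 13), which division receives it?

Priority for the next seat is population ÷ (current seats + 0.5).
Priorities: P1 145082.727, P2 74272.000, P3 136954.857, P4 140980.000, P5 136071.200.
Highest priority: P1.

P1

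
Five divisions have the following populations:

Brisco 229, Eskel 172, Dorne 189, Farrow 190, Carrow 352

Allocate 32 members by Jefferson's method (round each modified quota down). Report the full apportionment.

Standard divisor 1132/32 ≈ 35.375; standard quotas: Brisco 6.473, Eskel 4.862, Dorne 5.343, Farrow 5.371, Carrow 9.951.
Rounding down gives 6, 4, 5, 5, 9 = 29 seats, so the divisor must be adjusted.
With modified divisor 32.4: modified quotas Brisco 7.068, Eskel 5.309, Dorne 5.833, Farrow 5.864, Carrow 10.864.
Rounding down: Brisco 7, Eskel 5, Dorne 5, Farrow 5, Carrow 10 (total 32).

Brisco=7; Eskel=5; Dorne=5; Farrow=5; Carrow=10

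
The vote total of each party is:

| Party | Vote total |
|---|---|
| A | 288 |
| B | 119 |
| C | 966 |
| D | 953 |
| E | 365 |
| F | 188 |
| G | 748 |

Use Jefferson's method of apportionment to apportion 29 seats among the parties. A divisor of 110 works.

A: 2, B: 1, C: 8, D: 8, E: 3, F: 1, G: 6

With modified divisor 110: modified quotas A 2.618, B 1.082, C 8.782, D 8.664, E 3.318, F 1.709, G 6.800.
Rounding down: A 2, B 1, C 8, D 8, E 3, F 1, G 6 (total 29).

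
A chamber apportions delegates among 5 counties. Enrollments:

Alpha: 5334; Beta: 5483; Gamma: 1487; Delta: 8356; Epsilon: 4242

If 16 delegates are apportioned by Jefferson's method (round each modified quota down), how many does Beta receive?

Standard divisor 24902/16 ≈ 1556.375; standard quotas: Alpha 3.427, Beta 3.523, Gamma 0.955, Delta 5.369, Epsilon 2.726.
Rounding down gives 3, 3, 0, 5, 2 = 13 seats, so the divisor must be adjusted.
With modified divisor 1380: modified quotas Alpha 3.865, Beta 3.973, Gamma 1.078, Delta 6.055, Epsilon 3.074.
Rounding down: Alpha 3, Beta 3, Gamma 1, Delta 6, Epsilon 3 (total 16).
Beta receives 3.

3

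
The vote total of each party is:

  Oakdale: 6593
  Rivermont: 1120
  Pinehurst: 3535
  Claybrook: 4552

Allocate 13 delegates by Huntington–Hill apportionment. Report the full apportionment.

With divisor 1259: modified quotas Oakdale 5.237, Rivermont 0.890, Pinehurst 2.808, Claybrook 3.616.
Geometric-mean thresholds: Oakdale √(5·6)=5.477, Rivermont (min 1), Pinehurst √(2·3)=2.449, Claybrook √(3·4)=3.464.
Each quota rounded against its threshold gives Oakdale 5, Rivermont 1, Pinehurst 3, Claybrook 4 (total 13).

Oakdale: 5; Rivermont: 1; Pinehurst: 3; Claybrook: 4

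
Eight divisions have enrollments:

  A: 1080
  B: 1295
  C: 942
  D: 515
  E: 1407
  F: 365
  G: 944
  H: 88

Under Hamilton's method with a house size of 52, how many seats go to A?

Total 6636; standard divisor 6636/52 ≈ 127.615.
Standard quotas: A 8.463, B 10.148, C 7.382, D 4.036, E 11.025, F 2.860, G 7.397, H 0.690.
Lower quotas: A 8, B 10, C 7, D 4, E 11, F 2, G 7, H 0 (sum 49, leaving 3 seats).
Remainders in descending order: F 0.860, H 0.690, A 0.463, G 0.397, C 0.382, B 0.148, D 0.036, E 0.025.
Largest remainders: F, H, A receive the extra seats.
A receives 9.

9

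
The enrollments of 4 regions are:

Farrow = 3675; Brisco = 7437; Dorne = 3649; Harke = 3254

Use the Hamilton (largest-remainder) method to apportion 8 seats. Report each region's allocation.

Farrow=2, Brisco=3, Dorne=2, Harke=1

Total 18015; standard divisor 18015/8 ≈ 2251.875.
Standard quotas: Farrow 1.6320, Brisco 3.3026, Dorne 1.6204, Harke 1.4450.
Lower quotas: Farrow 1, Brisco 3, Dorne 1, Harke 1 (sum 6, leaving 2 seats).
Remainders in descending order: Farrow 0.6320, Dorne 0.6204, Harke 0.4450, Brisco 0.3026.
The surplus seats go to Farrow, Dorne.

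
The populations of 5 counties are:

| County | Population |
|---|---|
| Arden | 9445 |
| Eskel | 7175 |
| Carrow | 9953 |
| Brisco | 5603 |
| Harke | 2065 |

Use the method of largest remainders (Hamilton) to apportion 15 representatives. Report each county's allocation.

Arden 4, Eskel 3, Carrow 4, Brisco 3, Harke 1

Standard divisor: 34241 ÷ 15 ≈ 2282.733.
Standard quotas: Arden 4.1376, Eskel 3.1432, Carrow 4.3601, Brisco 2.4545, Harke 0.9046.
Lower quotas: Arden 4, Eskel 3, Carrow 4, Brisco 2, Harke 0 (sum 13, leaving 2 seats).
Remainders in descending order: Harke 0.9046, Brisco 0.4545, Carrow 0.3601, Eskel 0.1432, Arden 0.1376.
The surplus seats go to Harke, Brisco.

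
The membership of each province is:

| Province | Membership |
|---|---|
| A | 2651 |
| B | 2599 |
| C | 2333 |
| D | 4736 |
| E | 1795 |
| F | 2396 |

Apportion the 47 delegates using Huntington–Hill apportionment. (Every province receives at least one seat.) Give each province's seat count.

With divisor 353: modified quotas A 7.510, B 7.363, C 6.609, D 13.416, E 5.085, F 6.788.
Geometric-mean thresholds: A √(7·8)=7.483, B √(7·8)=7.483, C √(6·7)=6.481, D √(13·14)=13.491, E √(5·6)=5.477, F √(6·7)=6.481.
Each quota rounded against its threshold gives A 8, B 7, C 7, D 13, E 5, F 7 (total 47).

A: 8; B: 7; C: 7; D: 13; E: 5; F: 7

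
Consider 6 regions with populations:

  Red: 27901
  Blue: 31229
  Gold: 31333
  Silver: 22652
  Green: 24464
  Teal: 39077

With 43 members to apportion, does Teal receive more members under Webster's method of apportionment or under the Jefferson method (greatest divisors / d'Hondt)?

Webster: Red 7, Blue 8, Gold 8, Silver 5, Green 6, Teal 9.
Jefferson: Red 7, Blue 7, Gold 8, Silver 5, Green 6, Teal 10.
Teal gets 9 under Webster and 10 under Jefferson.

Jefferson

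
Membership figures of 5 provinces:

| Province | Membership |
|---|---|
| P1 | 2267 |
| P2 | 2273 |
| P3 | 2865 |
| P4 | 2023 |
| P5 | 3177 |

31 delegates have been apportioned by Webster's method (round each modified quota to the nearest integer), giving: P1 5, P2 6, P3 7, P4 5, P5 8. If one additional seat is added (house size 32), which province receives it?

Priority for the next seat is population ÷ (current seats + 0.5).
Priorities: P1 412.182, P2 349.692, P3 382.000, P4 367.818, P5 373.765.
Highest priority: P1.

P1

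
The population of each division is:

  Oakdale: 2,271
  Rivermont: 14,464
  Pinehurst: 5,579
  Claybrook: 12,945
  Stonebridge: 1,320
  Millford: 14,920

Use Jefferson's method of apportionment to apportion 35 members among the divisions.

Standard divisor 51499/35 ≈ 1471.4; standard quotas: Oakdale 1.543, Rivermont 9.830, Pinehurst 3.792, Claybrook 8.798, Stonebridge 0.897, Millford 10.140.
Rounding down gives 1, 9, 3, 8, 0, 10 = 31 seats, so the divisor must be adjusted.
With modified divisor 1349.09: modified quotas Oakdale 1.683, Rivermont 10.721, Pinehurst 4.135, Claybrook 9.595, Stonebridge 0.978, Millford 11.059.
Rounding down: Oakdale 1, Rivermont 10, Pinehurst 4, Claybrook 9, Stonebridge 0, Millford 11 (total 35).

Oakdale 1, Rivermont 10, Pinehurst 4, Claybrook 9, Stonebridge 0, Millford 11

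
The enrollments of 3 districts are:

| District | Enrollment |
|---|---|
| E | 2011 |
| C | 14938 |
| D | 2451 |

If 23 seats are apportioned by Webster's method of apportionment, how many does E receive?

Standard divisor 19400/23 ≈ 843.478; standard quotas: E 2.384, C 17.710, D 2.906.
Rounding to the nearest integer gives E 2, C 18, D 3 — total 23, matching the house size, so no adjustment is needed.
E receives 2.

2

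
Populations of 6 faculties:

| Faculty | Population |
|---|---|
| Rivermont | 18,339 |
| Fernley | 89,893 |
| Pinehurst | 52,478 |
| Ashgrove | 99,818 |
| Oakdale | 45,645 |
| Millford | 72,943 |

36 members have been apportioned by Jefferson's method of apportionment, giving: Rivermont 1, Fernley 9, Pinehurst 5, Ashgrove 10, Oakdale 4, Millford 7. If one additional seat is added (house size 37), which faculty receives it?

Rivermont

Priority for the next seat is population ÷ (current seats + 1).
Priorities: Rivermont 9169.500, Fernley 8989.300, Pinehurst 8746.333, Ashgrove 9074.364, Oakdale 9129.000, Millford 9117.875.
Highest priority: Rivermont.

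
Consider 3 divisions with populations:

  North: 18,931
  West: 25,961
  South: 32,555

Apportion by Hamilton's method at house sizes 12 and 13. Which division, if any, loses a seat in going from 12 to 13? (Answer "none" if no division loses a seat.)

none

At 12 seats: North 3, West 4, South 5.
At 13 seats: North 3, West 4, South 6.
No division's allocation decreased.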